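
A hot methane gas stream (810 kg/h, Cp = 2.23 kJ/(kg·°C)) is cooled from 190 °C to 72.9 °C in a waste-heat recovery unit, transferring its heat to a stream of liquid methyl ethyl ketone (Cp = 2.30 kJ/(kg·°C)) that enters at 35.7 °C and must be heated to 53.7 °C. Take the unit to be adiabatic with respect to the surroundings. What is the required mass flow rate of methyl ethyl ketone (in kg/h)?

ṁ_c = 5110 kg/h

Heat released by hot stream: Q = 810 × 2.23 × (190 − 72.9) = 211520 kJ/h
Energy balance on cold side (adiabatic exchanger): Q = ṁ_c·Cp_c·(T_c,out − T_c,in)
ṁ_c = 211520 / [2.30 × (53.7 − 35.7)] = 5109.1 kg/h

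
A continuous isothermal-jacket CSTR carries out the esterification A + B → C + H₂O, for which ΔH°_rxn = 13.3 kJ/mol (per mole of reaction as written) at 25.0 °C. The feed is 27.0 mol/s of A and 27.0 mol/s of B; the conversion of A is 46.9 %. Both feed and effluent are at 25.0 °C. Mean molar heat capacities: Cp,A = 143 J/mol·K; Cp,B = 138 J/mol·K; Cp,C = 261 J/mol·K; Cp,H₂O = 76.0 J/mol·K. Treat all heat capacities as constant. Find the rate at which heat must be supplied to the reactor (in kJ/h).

Q_in = 606000 kJ/h

Extent of reaction ξ = 0.469 × 27.0 = 12.663 mol/s
Reaction term: ξ·ΔH°_rxn = 12.663 × 13.3 = 168.42 kJ/s
Q = ΔH = 168.42 kJ/s = 168.42 kW
Heat supplied = 606300 kJ/h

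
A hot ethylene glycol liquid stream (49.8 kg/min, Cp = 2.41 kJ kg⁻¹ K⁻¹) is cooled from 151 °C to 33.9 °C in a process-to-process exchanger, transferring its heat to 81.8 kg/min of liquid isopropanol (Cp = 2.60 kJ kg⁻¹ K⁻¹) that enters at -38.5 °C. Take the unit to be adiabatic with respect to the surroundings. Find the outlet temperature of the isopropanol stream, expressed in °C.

Heat released by hot stream: Q = 49.8 × 2.41 × (151 − 33.9) = 14054 kJ/min
Energy balance on cold side (adiabatic exchanger): Q = ṁ_c·Cp_c·(T_c,out − T_c,in)
T_c,out = -38.5 + 14054/(81.8 × 2.60) = 27.581 °C

T_c,out = 27.6 °C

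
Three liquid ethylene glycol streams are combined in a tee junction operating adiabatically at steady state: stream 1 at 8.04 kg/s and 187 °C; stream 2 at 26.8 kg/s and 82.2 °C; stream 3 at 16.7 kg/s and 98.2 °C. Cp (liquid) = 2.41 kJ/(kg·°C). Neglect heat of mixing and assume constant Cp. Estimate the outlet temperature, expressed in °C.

T_out = 104 °C

Energy balance with Q = 0: Σ ṁᵢCp,ᵢ(T_out − Tᵢ) = 0
T_out = Σ ṁᵢCp,ᵢTᵢ / Σ ṁᵢCp,ᵢ
      = 12885 / 124.21 = 103.73 °C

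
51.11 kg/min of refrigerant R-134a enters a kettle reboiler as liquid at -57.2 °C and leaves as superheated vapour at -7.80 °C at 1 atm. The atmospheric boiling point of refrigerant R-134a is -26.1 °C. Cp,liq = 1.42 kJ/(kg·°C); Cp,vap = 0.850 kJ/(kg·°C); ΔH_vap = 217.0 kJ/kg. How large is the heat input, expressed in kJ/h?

liquid -57.2→-26.1 °C: 44.162 kJ/kg
vaporisation at -26.1 °C: 217 kJ/kg
vapour -26.1→-7.80 °C: 15.555 kJ/kg
Δh = 44.162 + 217 + 15.555 = 276.72 kJ/kg
Q = ṁ·Δh = 51.11 kg/min × 276.72 kJ/kg = 14143 kJ/min
|Q| = 235.72 kW = 848580 kJ/h

Q = 849000 kJ/h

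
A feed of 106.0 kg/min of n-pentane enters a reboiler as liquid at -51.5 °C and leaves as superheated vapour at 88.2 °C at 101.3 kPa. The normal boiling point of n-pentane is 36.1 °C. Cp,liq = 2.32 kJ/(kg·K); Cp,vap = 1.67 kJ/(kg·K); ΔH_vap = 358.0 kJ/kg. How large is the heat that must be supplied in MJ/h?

Q = 4120 MJ/h

liquid -51.5→36.1 °C: 203.23 kJ/kg
vaporisation at 36.1 °C: 358 kJ/kg
vapour 36.1→88.2 °C: 87.007 kJ/kg
Δh = 203.23 + 358 + 87.007 = 648.24 kJ/kg
Q = ṁ·Δh = 106.0 kg/min × 648.24 kJ/kg = 68713 kJ/min
|Q| = 1145.2 kW = 4122.8 MJ/h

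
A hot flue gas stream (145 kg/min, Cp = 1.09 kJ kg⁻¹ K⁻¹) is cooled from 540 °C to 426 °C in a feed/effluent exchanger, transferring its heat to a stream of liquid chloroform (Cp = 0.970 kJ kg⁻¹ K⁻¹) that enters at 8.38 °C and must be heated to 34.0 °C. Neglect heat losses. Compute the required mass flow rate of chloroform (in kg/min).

ṁ_c = 725 kg/min

Heat released by hot stream: Q = 145 × 1.09 × (540 − 426) = 18018 kJ/min
Energy balance on cold side (adiabatic exchanger): Q = ṁ_c·Cp_c·(T_c,out − T_c,in)
ṁ_c = 18018 / [0.970 × (34.0 − 8.38)] = 725.02 kg/min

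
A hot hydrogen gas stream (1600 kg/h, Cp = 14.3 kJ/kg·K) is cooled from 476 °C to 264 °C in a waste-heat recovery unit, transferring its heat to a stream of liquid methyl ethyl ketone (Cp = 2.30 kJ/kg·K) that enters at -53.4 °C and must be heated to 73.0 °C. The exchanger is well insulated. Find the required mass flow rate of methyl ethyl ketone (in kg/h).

ṁ_c = 16700 kg/h

Heat released by hot stream: Q = 1600 × 14.3 × (476 − 264) = 4.8506e+06 kJ/h
Energy balance on cold side (adiabatic exchanger): Q = ṁ_c·Cp_c·(T_c,out − T_c,in)
ṁ_c = 4.8506e+06 / [2.30 × (73.0 − -53.4)] = 16685 kg/h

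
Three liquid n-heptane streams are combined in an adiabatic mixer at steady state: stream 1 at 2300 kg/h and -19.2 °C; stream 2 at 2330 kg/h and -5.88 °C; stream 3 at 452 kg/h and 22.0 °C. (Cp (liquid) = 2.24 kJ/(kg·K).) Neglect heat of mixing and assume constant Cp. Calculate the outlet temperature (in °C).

No heat crosses the boundary, so H_out = H_in.
Σ ṁᵢCp,ᵢTᵢ = 2300×2.24×-19.2 + 2330×2.24×-5.88 + 452×2.24×22.0 = -107330
Σ ṁᵢCp,ᵢ = 2300×2.24 + 2330×2.24 + 452×2.24 = 11384
T_out = -107330 / 11384 = -9.4287 °C

T_out = -9.43 °C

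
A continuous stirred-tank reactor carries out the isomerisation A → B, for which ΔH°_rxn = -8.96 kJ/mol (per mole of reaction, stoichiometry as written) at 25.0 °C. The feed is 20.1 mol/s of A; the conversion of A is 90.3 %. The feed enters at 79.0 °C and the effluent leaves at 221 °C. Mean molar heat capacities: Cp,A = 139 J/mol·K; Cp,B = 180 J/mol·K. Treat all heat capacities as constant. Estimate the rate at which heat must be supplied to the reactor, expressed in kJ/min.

Extent of reaction ξ = 0.903 × 20.1 = 18.15 mol/s
Reaction term: ξ·ΔH°_rxn = 18.15 × -8.96 = -162.63 kJ/s
Sensible, feed 79.0→25 °C: -150.87 kJ/s
Outlet flows (mol/s): A 1.9497, B 18.15
Sensible, products 25→221 °C: 693.46 kJ/s
Q = ΔH = 379.96 kJ/s = 379.96 kW
Heat supplied = 22798 kJ/min

Q_in = 22800 kJ/min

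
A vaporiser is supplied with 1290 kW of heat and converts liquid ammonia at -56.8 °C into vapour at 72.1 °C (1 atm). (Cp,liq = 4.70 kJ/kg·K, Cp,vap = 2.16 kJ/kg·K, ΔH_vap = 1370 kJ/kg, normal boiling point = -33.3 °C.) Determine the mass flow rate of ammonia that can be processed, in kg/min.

Δh = 4.70×(-33.3−-56.8) + 1370 + 2.16×(72.1−-33.3) = 1708.1 kJ/kg
Q = 1290 kW = 1290 kJ/s = 77400 kJ/min
ṁ = Q/Δh = 77400 / 1708.1 = 45.313 kg/min

ṁ = 45.3 kg/min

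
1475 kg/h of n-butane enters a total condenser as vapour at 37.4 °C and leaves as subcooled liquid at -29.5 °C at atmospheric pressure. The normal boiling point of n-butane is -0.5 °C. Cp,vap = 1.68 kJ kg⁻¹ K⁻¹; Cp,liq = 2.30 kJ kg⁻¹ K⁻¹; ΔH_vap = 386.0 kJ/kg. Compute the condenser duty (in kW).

vapour 37.4→-0.5 °C: -63.672 kJ/kg
condensation at -0.5 °C: -386 kJ/kg
liquid -0.5→-29.5 °C: -66.7 kJ/kg
Δh = -63.672 + -386 + -66.7 = -516.37 kJ/kg
Q = ṁ·Δh = 1475 kg/h × -516.37 kJ/kg = -761650 kJ/h
|Q| = 211.57 kW

Q_c = 212 kW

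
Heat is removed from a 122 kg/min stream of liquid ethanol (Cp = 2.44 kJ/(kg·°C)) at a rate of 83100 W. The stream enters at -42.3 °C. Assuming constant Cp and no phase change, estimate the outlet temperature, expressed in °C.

Q = 83100 W = 4986 kJ/min
ΔT = Q/(ṁ·Cp) = 4986/(122×2.44) = 16.75 K
T_out = -42.3 − 16.75 = -59.05 °C

T_out = -59.0 °C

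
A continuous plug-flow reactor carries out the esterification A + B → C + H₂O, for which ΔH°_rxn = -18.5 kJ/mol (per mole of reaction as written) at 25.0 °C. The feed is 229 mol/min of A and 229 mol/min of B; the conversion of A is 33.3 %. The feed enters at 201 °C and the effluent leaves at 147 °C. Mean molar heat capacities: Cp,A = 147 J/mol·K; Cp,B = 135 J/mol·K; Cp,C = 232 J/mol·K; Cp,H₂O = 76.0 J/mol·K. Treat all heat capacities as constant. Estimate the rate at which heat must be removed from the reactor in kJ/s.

Extent of reaction ξ = 0.333 × 229 = 76.257 mol/min
Reaction term: ξ·ΔH°_rxn = 76.257 × -18.5 = -1410.8 kJ/min
Sensible, feed 201→25 °C: -11366 kJ/min
Outlet flows (mol/min): A 152.74, B 152.74, C 76.257, H₂O 76.257
Sensible, products 25→147 °C: 8120.4 kJ/min
Q = ΔH = -4656.1 kJ/min = -77.601 kW
Heat removed = 77.601 kJ/s

Q_out = 77.6 kJ/s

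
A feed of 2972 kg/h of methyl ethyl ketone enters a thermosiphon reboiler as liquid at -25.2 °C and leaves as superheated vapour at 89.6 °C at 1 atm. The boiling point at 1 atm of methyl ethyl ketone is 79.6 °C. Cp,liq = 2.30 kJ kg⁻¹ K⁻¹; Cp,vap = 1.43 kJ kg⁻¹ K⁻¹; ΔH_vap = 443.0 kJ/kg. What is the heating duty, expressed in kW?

Q = 577 kW

liquid -25.2→79.6 °C: 241.04 kJ/kg
vaporisation at 79.6 °C: 443 kJ/kg
vapour 79.6→89.6 °C: 14.3 kJ/kg
Δh = 241.04 + 443 + 14.3 = 698.34 kJ/kg
Q = ṁ·Δh = 2972 kg/h × 698.34 kJ/kg = 2.0755e+06 kJ/h
|Q| = 576.52 kW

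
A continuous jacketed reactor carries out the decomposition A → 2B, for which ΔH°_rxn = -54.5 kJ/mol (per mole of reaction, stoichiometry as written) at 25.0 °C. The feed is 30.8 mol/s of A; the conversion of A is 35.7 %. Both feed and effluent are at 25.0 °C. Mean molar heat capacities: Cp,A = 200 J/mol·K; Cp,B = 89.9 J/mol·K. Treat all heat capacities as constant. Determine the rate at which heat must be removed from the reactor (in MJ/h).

Extent of reaction ξ = 0.357 × 30.8 = 10.996 mol/s
Reaction term: ξ·ΔH°_rxn = 10.996 × -54.5 = -599.26 kJ/s
Q = ΔH = -599.26 kJ/s = -599.26 kW
Heat removed = 2157.3 MJ/h

Q_out = 2160 MJ/h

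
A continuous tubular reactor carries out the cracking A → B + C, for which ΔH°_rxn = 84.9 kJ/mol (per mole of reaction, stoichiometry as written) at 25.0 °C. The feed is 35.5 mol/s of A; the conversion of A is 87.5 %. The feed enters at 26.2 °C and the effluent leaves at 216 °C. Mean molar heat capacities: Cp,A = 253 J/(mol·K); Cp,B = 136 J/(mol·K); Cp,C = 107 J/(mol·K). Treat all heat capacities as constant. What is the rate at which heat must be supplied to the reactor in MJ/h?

Extent of reaction ξ = 0.875 × 35.5 = 31.062 mol/s
Reaction term: ξ·ΔH°_rxn = 31.062 × 84.9 = 2637.2 kJ/s
Sensible, feed 26.2→25 °C: -10.778 kJ/s
Outlet flows (mol/s): A 4.4375, B 31.062, C 31.062
Sensible, products 25→216 °C: 1656.1 kJ/s
Q = ΔH = 4282.6 kJ/s = 4282.6 kW
Heat supplied = 15417 MJ/h

Q_in = 15400 MJ/h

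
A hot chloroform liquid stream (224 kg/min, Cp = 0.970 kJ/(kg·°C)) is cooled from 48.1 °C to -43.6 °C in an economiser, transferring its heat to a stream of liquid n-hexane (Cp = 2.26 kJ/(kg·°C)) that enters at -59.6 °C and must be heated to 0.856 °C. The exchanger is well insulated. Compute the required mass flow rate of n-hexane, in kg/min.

Heat released by hot stream: Q = 224 × 0.970 × (48.1 − -43.6) = 19925 kJ/min
Energy balance on cold side (adiabatic exchanger): Q = ṁ_c·Cp_c·(T_c,out − T_c,in)
ṁ_c = 19925 / [2.26 × (0.856 − -59.6)] = 145.83 kg/min

ṁ_c = 146 kg/min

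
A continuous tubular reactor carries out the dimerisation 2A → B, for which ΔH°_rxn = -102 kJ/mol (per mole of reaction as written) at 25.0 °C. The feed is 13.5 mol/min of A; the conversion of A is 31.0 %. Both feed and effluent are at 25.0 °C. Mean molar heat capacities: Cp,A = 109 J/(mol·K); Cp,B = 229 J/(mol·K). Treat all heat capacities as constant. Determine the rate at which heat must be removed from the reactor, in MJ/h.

Extent of reaction ξ = 0.310 × 13.5 / 2 = 2.0925 mol/min
Reaction term: ξ·ΔH°_rxn = 2.0925 × -102 = -213.43 kJ/min
Q = ΔH = -213.43 kJ/min = -3.5572 kW
Heat removed = 12.806 MJ/h

Q_out = 12.8 MJ/h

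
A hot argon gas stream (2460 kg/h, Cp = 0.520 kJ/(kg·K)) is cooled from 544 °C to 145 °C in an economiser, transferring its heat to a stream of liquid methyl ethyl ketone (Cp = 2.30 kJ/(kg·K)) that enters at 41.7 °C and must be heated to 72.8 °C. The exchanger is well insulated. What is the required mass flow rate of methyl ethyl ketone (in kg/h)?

ṁ_c = 7140 kg/h

Heat released by hot stream: Q = 2460 × 0.520 × (544 − 145) = 510400 kJ/h
Energy balance on cold side (adiabatic exchanger): Q = ṁ_c·Cp_c·(T_c,out − T_c,in)
ṁ_c = 510400 / [2.30 × (72.8 − 41.7)] = 7135.5 kg/h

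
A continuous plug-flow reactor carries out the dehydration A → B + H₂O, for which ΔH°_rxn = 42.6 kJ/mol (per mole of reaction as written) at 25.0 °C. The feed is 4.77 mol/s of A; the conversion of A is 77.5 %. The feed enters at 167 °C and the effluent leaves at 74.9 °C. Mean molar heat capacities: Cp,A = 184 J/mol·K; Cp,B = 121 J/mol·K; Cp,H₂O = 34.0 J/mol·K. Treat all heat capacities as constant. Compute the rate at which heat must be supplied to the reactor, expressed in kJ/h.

Extent of reaction ξ = 0.775 × 4.77 = 3.6967 mol/s
Reaction term: ξ·ΔH°_rxn = 3.6967 × 42.6 = 157.48 kJ/s
Sensible, feed 167→25 °C: -124.63 kJ/s
Outlet flows (mol/s): A 1.0732, B 3.6967, H₂O 3.6967
Sensible, products 25→74.9 °C: 38.447 kJ/s
Q = ΔH = 71.298 kJ/s = 71.298 kW
Heat supplied = 256670 kJ/h

Q_in = 257000 kJ/h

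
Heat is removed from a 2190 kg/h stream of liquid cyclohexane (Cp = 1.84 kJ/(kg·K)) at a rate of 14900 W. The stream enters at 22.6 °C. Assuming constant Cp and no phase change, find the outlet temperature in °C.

T_out = 9.29 °C

Q = 14900 W = 53640 kJ/h
ΔT = Q/(ṁ·Cp) = 53640/(2190×1.84) = 13.311 K
T_out = 22.6 − 13.311 = 9.2885 °C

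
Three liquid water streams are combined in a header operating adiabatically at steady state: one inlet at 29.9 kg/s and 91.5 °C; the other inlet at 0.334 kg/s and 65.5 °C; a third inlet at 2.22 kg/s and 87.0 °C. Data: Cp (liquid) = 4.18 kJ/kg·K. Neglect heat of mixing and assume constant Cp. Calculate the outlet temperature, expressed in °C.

T_out = 90.9 °C

Adiabatic, steady state ⇒ Σ ṁᵢCp,ᵢ(T_out − Tᵢ) = 0
T_out = Σ ṁᵢCp,ᵢTᵢ / Σ ṁᵢCp,ᵢ
      = 12335 / 135.66 = 90.925 °C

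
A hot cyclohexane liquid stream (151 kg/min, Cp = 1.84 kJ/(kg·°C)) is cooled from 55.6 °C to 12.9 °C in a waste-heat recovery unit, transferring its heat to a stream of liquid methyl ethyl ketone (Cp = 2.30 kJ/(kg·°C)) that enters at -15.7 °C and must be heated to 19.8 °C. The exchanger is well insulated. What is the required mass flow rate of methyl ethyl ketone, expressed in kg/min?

ṁ_c = 145 kg/min

Heat released by hot stream: Q = 151 × 1.84 × (55.6 − 12.9) = 11864 kJ/min
Energy balance on cold side (adiabatic exchanger): Q = ṁ_c·Cp_c·(T_c,out − T_c,in)
ṁ_c = 11864 / [2.30 × (19.8 − -15.7)] = 145.3 kg/min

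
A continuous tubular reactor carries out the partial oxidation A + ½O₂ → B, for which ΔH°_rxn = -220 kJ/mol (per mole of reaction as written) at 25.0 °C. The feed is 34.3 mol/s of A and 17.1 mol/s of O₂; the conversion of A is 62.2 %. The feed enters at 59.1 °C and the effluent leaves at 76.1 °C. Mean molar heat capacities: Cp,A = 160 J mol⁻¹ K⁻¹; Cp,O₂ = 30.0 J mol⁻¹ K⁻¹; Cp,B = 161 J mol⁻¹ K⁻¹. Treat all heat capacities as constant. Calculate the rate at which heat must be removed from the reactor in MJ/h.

Extent of reaction ξ = 0.622 × 34.3 = 21.335 mol/s
Reaction term: ξ·ΔH°_rxn = 21.335 × -220 = -4693.6 kJ/s
Sensible, feed 59.1→25 °C: -204.63 kJ/s
Outlet flows (mol/s): A 12.965, O₂ 6.4327, B 21.335
Sensible, products 25→76.1 °C: 291.39 kJ/s
Q = ΔH = -4606.9 kJ/s = -4606.9 kW
Heat removed = 16585 MJ/h

Q_out = 16600 MJ/h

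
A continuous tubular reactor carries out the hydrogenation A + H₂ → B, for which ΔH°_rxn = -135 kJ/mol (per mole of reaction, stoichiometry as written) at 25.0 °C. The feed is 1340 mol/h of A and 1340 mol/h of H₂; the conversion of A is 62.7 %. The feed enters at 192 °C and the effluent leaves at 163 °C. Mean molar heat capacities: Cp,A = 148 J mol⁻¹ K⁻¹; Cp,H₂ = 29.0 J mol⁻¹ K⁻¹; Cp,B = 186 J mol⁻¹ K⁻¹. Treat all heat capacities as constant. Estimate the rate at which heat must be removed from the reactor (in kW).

Q_out = 33.1 kW

Extent of reaction ξ = 0.627 × 1340 = 840.18 mol/h
Reaction term: ξ·ΔH°_rxn = 840.18 × -135 = -113420 kJ/h
Sensible, feed 192→25 °C: -39609 kJ/h
Outlet flows (mol/h): A 499.82, H₂ 499.82, B 840.18
Sensible, products 25→163 °C: 33774 kJ/h
Q = ΔH = -119260 kJ/h = -33.128 kW
Heat removed = 33.128 kW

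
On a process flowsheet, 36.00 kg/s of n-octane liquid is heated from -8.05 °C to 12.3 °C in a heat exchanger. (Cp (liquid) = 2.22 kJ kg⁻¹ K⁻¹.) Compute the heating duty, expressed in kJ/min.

Q = ṁ·Cp·ΔT = 36.00 × 2.22 × (12.3 − -8.05) = 1626.4 kJ/s
Heating duty = 97582 kJ/min

Q = 97600 kJ/min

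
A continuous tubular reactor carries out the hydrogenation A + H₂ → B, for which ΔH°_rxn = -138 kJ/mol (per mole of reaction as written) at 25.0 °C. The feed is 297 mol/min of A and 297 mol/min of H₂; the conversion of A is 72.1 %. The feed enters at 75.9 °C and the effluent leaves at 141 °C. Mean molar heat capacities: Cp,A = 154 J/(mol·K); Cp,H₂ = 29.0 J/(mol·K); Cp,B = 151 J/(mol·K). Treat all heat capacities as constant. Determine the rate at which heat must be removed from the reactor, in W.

Extent of reaction ξ = 0.721 × 297 = 214.14 mol/min
Reaction term: ξ·ΔH°_rxn = 214.14 × -138 = -29551 kJ/min
Sensible, feed 75.9→25 °C: -2766.5 kJ/min
Outlet flows (mol/min): A 82.863, H₂ 82.863, B 214.14
Sensible, products 25→141 °C: 5509.8 kJ/min
Q = ΔH = -26808 kJ/min = -446.79 kW
Heat removed = 446790 W

Q_out = 447000 W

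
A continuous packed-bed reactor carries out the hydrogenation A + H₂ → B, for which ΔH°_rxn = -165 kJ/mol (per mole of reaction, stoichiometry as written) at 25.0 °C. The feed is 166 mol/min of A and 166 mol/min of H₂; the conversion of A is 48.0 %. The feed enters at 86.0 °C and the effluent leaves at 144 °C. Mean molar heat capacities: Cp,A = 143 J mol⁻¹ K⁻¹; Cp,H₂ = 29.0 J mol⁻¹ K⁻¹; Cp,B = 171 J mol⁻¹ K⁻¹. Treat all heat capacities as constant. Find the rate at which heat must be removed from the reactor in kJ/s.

Q_out = 192 kJ/s

Extent of reaction ξ = 0.480 × 166 = 79.68 mol/min
Reaction term: ξ·ΔH°_rxn = 79.68 × -165 = -13147 kJ/min
Sensible, feed 86.0→25 °C: -1741.7 kJ/min
Outlet flows (mol/min): A 86.32, H₂ 86.32, B 79.68
Sensible, products 25→144 °C: 3388.2 kJ/min
Q = ΔH = -11501 kJ/min = -191.68 kW
Heat removed = 191.68 kJ/s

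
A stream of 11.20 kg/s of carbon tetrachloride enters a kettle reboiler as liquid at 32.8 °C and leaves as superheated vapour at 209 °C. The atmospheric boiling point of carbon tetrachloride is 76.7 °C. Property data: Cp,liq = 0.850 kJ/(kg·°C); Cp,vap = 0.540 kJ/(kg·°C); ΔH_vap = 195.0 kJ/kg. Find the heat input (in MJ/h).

Q = 12200 MJ/h

liquid 32.8→76.7 °C: 37.315 kJ/kg
vaporisation at 76.7 °C: 195 kJ/kg
vapour 76.7→209 °C: 71.442 kJ/kg
Δh = 37.315 + 195 + 71.442 = 303.76 kJ/kg
Q = ṁ·Δh = 11.20 kg/s × 303.76 kJ/kg = 3402.1 kJ/s
|Q| = 3402.1 kW = 12247 MJ/h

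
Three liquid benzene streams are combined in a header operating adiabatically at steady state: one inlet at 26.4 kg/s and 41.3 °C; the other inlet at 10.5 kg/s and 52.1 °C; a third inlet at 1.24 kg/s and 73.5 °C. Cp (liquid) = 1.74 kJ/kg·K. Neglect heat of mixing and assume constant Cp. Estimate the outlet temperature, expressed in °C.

Adiabatic, steady state ⇒ Σ ṁᵢCp,ᵢ(T_out − Tᵢ) = 0
Σ ṁᵢCp,ᵢTᵢ = 26.4×1.74×41.3 + 10.5×1.74×52.1 + 1.24×1.74×73.5 = 3007.6
Σ ṁᵢCp,ᵢ = 26.4×1.74 + 10.5×1.74 + 1.24×1.74 = 66.364
T_out = 3007.6 / 66.364 = 45.32 °C

T_out = 45.3 °C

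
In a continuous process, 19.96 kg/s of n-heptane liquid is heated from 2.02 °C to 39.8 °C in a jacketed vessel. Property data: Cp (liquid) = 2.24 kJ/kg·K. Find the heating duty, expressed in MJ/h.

Q = 6080 MJ/h

Q = ṁ·Cp·ΔT = 19.96 × 2.24 × (39.8 − 2.02) = 1689.2 kJ/s
Heating duty = 6081 MJ/h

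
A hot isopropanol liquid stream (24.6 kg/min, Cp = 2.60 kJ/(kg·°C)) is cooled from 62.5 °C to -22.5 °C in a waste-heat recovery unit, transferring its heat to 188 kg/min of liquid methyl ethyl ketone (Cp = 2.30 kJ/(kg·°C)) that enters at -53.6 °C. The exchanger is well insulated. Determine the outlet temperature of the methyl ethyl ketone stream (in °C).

Heat released by hot stream: Q = 24.6 × 2.60 × (62.5 − -22.5) = 5436.6 kJ/min
Energy balance on cold side (adiabatic exchanger): Q = ṁ_c·Cp_c·(T_c,out − T_c,in)
T_c,out = -53.6 + 5436.6/(188 × 2.30) = -41.027 °C

T_c,out = -41.0 °C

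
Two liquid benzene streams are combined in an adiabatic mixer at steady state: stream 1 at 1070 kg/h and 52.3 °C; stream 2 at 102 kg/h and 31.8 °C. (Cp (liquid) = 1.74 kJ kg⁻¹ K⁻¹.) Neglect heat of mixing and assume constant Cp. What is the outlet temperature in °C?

No heat crosses the boundary, so H_out = H_in.
T_out = Σ ṁᵢCp,ᵢTᵢ / Σ ṁᵢCp,ᵢ
      = 103020 / 2039.3 = 50.516 °C

T_out = 50.5 °C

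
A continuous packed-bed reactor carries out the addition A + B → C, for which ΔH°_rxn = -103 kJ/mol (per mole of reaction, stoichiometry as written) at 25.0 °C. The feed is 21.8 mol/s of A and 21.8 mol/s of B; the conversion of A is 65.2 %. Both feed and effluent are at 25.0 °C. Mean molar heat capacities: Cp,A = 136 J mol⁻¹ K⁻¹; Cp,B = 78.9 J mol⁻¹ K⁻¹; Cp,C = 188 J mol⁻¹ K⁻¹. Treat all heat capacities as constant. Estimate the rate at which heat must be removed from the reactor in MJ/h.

Q_out = 5270 MJ/h

Extent of reaction ξ = 0.652 × 21.8 = 14.214 mol/s
Reaction term: ξ·ΔH°_rxn = 14.214 × -103 = -1464 kJ/s
Q = ΔH = -1464 kJ/s = -1464 kW
Heat removed = 5270.4 MJ/h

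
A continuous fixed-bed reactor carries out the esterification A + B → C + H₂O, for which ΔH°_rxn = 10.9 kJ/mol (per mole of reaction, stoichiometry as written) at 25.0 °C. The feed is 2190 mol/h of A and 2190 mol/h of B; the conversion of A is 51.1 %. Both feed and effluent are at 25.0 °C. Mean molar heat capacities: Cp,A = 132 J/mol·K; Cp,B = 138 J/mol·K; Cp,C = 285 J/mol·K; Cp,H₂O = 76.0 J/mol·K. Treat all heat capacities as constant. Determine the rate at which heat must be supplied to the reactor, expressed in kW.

Q_in = 3.39 kW

Extent of reaction ξ = 0.511 × 2190 = 1119.1 mol/h
Reaction term: ξ·ΔH°_rxn = 1119.1 × 10.9 = 12198 kJ/h
Q = ΔH = 12198 kJ/h = 3.3884 kW
Heat supplied = 3.3884 kW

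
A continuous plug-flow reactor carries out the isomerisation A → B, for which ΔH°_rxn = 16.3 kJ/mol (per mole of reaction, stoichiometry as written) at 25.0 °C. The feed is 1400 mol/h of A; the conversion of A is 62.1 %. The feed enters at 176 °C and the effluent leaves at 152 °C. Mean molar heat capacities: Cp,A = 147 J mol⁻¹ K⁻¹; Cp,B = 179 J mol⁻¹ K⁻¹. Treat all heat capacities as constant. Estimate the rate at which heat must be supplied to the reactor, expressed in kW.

Q_in = 3.55 kW

Extent of reaction ξ = 0.621 × 1400 = 869.4 mol/h
Reaction term: ξ·ΔH°_rxn = 869.4 × 16.3 = 14171 kJ/h
Sensible, feed 176→25 °C: -31076 kJ/h
Outlet flows (mol/h): A 530.6, B 869.4
Sensible, products 25→152 °C: 29670 kJ/h
Q = ΔH = 12765 kJ/h = 3.5459 kW
Heat supplied = 3.5459 kW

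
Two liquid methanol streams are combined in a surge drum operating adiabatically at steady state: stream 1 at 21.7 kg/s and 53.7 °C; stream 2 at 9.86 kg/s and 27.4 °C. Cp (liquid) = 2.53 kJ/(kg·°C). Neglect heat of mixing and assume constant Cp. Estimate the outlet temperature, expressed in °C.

Adiabatic, steady state ⇒ Σ ṁᵢCp,ᵢ(T_out − Tᵢ) = 0
T_out = Σ ṁᵢCp,ᵢTᵢ / Σ ṁᵢCp,ᵢ
      = 3631.7 / 79.847 = 45.483 °C

T_out = 45.5 °C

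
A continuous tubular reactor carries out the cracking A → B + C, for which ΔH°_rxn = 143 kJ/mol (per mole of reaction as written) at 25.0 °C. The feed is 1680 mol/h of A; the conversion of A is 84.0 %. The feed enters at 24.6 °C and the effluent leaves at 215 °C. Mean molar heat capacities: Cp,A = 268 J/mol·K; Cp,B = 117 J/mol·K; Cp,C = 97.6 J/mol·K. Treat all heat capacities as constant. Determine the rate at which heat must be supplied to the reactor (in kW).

Q_in = 75.9 kW

Extent of reaction ξ = 0.840 × 1680 = 1411.2 mol/h
Reaction term: ξ·ΔH°_rxn = 1411.2 × 143 = 201800 kJ/h
Sensible, feed 24.6→25 °C: 180.1 kJ/h
Outlet flows (mol/h): A 268.8, B 1411.2, C 1411.2
Sensible, products 25→215 °C: 71228 kJ/h
Q = ΔH = 273210 kJ/h = 75.891 kW
Heat supplied = 75.891 kW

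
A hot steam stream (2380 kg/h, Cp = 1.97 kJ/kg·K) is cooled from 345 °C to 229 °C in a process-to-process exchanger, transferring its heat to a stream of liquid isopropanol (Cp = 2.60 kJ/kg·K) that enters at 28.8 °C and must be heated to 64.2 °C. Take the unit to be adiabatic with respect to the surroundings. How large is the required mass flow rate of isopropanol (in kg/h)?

Heat released by hot stream: Q = 2380 × 1.97 × (345 − 229) = 543880 kJ/h
Energy balance on cold side (adiabatic exchanger): Q = ṁ_c·Cp_c·(T_c,out − T_c,in)
ṁ_c = 543880 / [2.60 × (64.2 − 28.8)] = 5909.1 kg/h

ṁ_c = 5910 kg/h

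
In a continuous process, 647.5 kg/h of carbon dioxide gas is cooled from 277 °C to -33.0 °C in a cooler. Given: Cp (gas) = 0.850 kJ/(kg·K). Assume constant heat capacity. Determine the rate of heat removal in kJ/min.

Q_c = 2840 kJ/min

Q = ṁ·Cp·ΔT = 647.5 × 0.850 × (-33.0 − 277) = -170620 kJ/h
Converting: 170620 / 3600 s = 47.393 kW
Cooling duty = 2843.6 kJ/min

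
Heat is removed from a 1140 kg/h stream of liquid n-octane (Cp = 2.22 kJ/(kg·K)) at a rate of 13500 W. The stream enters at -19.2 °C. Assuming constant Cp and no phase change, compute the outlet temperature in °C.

Q = 13500 W = 48600 kJ/h
ΔT = Q/(ṁ·Cp) = 48600/(1140×2.22) = 19.203 K
T_out = -19.2 − 19.203 = -38.403 °C

T_out = -38.4 °C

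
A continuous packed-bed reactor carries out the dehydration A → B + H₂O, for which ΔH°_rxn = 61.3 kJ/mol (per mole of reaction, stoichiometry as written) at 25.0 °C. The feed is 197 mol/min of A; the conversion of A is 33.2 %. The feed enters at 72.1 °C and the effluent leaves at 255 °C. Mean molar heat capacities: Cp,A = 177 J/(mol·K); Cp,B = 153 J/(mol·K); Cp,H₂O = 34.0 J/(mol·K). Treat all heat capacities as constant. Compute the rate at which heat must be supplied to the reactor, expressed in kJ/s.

Q_in = 176 kJ/s

Extent of reaction ξ = 0.332 × 197 = 65.404 mol/min
Reaction term: ξ·ΔH°_rxn = 65.404 × 61.3 = 4009.3 kJ/min
Sensible, feed 72.1→25 °C: -1642.3 kJ/min
Outlet flows (mol/min): A 131.6, B 65.404, H₂O 65.404
Sensible, products 25→255 °C: 8170.3 kJ/min
Q = ΔH = 10537 kJ/min = 175.62 kW
Heat supplied = 175.62 kJ/s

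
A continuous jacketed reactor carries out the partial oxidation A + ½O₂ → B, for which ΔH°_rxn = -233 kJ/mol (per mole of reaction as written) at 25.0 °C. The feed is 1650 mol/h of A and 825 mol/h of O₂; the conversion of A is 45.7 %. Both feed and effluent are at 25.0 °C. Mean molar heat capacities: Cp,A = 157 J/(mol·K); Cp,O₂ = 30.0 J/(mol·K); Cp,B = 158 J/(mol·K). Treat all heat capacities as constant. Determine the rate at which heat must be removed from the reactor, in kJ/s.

Q_out = 48.8 kJ/s

Extent of reaction ξ = 0.457 × 1650 = 754.05 mol/h
Reaction term: ξ·ΔH°_rxn = 754.05 × -233 = -175690 kJ/h
Q = ΔH = -175690 kJ/h = -48.804 kW
Heat removed = 48.804 kJ/s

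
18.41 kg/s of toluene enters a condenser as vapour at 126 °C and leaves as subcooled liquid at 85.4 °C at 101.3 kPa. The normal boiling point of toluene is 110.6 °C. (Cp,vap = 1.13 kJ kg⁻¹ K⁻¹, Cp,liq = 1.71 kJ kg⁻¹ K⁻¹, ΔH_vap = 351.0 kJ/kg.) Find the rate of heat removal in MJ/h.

Q_c = 27300 MJ/h

vapour 126→110.6 °C: -17.402 kJ/kg
condensation at 110.6 °C: -351 kJ/kg
liquid 110.6→85.4 °C: -43.092 kJ/kg
Δh = -17.402 + -351 + -43.092 = -411.49 kJ/kg
Q = ṁ·Δh = 18.41 kg/s × -411.49 kJ/kg = -7575.6 kJ/s
|Q| = 7575.6 kW = 27272 MJ/h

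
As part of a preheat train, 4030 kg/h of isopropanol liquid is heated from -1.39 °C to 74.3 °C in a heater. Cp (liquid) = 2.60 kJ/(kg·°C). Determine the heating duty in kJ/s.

Q = 220 kJ/s

Q = ṁ·Cp·ΔT = 4030 × 2.60 × (74.3 − -1.39) = 793080 kJ/h
Converting: 793080 / 3600 s = 220.3 kW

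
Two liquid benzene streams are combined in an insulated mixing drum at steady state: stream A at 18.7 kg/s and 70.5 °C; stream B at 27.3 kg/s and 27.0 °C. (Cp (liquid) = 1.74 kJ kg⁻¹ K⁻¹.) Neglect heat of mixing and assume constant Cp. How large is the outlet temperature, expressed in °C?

No heat crosses the boundary, so H_out = H_in.
Σ ṁᵢCp,ᵢTᵢ = 18.7×1.74×70.5 + 27.3×1.74×27.0 = 3576.5
Σ ṁᵢCp,ᵢ = 18.7×1.74 + 27.3×1.74 = 80.04
T_out = 3576.5 / 80.04 = 44.684 °C

T_out = 44.7 °C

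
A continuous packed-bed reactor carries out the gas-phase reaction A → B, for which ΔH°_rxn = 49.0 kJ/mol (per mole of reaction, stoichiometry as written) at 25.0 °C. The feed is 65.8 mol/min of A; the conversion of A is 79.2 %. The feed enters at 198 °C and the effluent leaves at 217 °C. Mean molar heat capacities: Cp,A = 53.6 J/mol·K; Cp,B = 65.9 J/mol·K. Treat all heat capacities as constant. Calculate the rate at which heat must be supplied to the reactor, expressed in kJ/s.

Extent of reaction ξ = 0.792 × 65.8 = 52.114 mol/min
Reaction term: ξ·ΔH°_rxn = 52.114 × 49.0 = 2553.6 kJ/min
Sensible, feed 198→25 °C: -610.15 kJ/min
Outlet flows (mol/min): A 13.686, B 52.114
Sensible, products 25→217 °C: 800.23 kJ/min
Q = ΔH = 2743.6 kJ/min = 45.727 kW
Heat supplied = 45.727 kJ/s

Q_in = 45.7 kJ/s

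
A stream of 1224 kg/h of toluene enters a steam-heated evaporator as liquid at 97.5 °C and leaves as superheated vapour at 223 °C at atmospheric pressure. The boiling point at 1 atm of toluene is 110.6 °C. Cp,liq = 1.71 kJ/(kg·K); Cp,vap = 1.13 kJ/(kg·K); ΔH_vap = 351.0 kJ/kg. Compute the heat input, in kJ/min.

liquid 97.5→110.6 °C: 22.401 kJ/kg
vaporisation at 110.6 °C: 351 kJ/kg
vapour 110.6→223 °C: 127.01 kJ/kg
Δh = 22.401 + 351 + 127.01 = 500.41 kJ/kg
Q = ṁ·Δh = 1224 kg/h × 500.41 kJ/kg = 612510 kJ/h
|Q| = 170.14 kW = 10208 kJ/min

Q = 10200 kJ/min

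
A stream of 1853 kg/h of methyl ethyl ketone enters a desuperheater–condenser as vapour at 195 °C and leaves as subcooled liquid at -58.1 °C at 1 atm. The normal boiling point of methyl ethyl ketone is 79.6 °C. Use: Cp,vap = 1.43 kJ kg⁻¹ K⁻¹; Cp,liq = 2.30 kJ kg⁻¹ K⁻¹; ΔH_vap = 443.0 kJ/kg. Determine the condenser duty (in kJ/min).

vapour 195→79.6 °C: -165.02 kJ/kg
condensation at 79.6 °C: -443 kJ/kg
liquid 79.6→-58.1 °C: -316.71 kJ/kg
Δh = -165.02 + -443 + -316.71 = -924.73 kJ/kg
Q = ṁ·Δh = 1853 kg/h × -924.73 kJ/kg = -1.7135e+06 kJ/h
|Q| = 475.98 kW = 28559 kJ/min

Q_c = 28600 kJ/min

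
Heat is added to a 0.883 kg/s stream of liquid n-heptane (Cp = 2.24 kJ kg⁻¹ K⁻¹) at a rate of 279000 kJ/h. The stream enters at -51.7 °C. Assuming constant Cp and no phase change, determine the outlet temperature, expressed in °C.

Q = 279000 kJ/h = 77.5 kJ/s
ΔT = Q/(ṁ·Cp) = 77.5/(0.883×2.24) = 39.183 K
T_out = -51.7 + 39.183 = -12.517 °C

T_out = -12.5 °C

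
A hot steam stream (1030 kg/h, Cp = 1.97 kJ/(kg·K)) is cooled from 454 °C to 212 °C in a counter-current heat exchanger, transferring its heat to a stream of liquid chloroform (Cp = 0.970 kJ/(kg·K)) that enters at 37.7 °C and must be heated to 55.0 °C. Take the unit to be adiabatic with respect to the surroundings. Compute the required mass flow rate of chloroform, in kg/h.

ṁ_c = 29300 kg/h

Heat released by hot stream: Q = 1030 × 1.97 × (454 − 212) = 491040 kJ/h
Energy balance on cold side (adiabatic exchanger): Q = ṁ_c·Cp_c·(T_c,out − T_c,in)
ṁ_c = 491040 / [0.970 × (55.0 − 37.7)] = 29262 kg/h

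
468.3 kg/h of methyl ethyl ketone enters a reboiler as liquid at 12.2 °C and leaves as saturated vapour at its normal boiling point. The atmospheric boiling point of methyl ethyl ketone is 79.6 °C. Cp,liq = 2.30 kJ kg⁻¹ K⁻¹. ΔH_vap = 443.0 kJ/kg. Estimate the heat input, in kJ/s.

Q = 77.8 kJ/s

liquid 12.2→79.6 °C: 155.02 kJ/kg
vaporisation at 79.6 °C: 443 kJ/kg
Δh = 155.02 + 443 = 598.02 kJ/kg
Q = ṁ·Δh = 468.3 kg/h × 598.02 kJ/kg = 280050 kJ/h
|Q| = 77.792 kW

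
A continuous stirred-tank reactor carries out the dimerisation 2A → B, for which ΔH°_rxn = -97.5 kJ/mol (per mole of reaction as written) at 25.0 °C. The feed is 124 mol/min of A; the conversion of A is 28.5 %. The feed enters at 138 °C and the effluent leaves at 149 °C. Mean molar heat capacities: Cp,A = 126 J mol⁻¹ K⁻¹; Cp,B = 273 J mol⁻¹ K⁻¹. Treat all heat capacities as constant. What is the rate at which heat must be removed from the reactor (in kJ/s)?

Extent of reaction ξ = 0.285 × 124 / 2 = 17.67 mol/min
Reaction term: ξ·ΔH°_rxn = 17.67 × -97.5 = -1722.8 kJ/min
Sensible, feed 138→25 °C: -1765.5 kJ/min
Outlet flows (mol/min): A 88.66, B 17.67
Sensible, products 25→149 °C: 1983.4 kJ/min
Q = ΔH = -1504.9 kJ/min = -25.082 kW
Heat removed = 25.082 kJ/s

Q_out = 25.1 kJ/s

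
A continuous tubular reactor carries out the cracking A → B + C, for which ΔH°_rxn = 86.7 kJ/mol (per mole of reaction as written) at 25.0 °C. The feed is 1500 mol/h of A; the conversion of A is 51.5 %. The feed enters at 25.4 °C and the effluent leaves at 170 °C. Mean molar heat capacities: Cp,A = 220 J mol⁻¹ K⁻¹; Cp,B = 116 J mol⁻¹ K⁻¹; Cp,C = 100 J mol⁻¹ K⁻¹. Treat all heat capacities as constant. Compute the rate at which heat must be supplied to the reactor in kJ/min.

Q_in = 1900 kJ/min

Extent of reaction ξ = 0.515 × 1500 = 772.5 mol/h
Reaction term: ξ·ΔH°_rxn = 772.5 × 86.7 = 66976 kJ/h
Sensible, feed 25.4→25 °C: -132 kJ/h
Outlet flows (mol/h): A 727.5, B 772.5, C 772.5
Sensible, products 25→170 °C: 47402 kJ/h
Q = ΔH = 114250 kJ/h = 31.735 kW
Heat supplied = 1904.1 kJ/min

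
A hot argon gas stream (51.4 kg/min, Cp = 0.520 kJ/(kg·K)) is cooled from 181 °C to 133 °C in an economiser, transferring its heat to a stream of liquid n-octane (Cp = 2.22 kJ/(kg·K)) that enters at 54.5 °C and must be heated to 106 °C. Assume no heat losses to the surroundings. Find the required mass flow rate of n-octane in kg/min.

Heat released by hot stream: Q = 51.4 × 0.520 × (181 − 133) = 1282.9 kJ/min
Energy balance on cold side (adiabatic exchanger): Q = ṁ_c·Cp_c·(T_c,out − T_c,in)
ṁ_c = 1282.9 / [2.22 × (106 − 54.5)] = 11.221 kg/min

ṁ_c = 11.2 kg/min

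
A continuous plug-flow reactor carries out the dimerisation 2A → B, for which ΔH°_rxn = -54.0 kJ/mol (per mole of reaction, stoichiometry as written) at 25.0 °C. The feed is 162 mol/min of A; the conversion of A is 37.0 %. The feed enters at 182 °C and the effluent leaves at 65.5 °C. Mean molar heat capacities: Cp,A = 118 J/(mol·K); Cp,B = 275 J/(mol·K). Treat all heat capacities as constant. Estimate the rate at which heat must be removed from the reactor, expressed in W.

Extent of reaction ξ = 0.370 × 162 / 2 = 29.97 mol/min
Reaction term: ξ·ΔH°_rxn = 29.97 × -54.0 = -1618.4 kJ/min
Sensible, feed 182→25 °C: -3001.2 kJ/min
Outlet flows (mol/min): A 102.06, B 29.97
Sensible, products 25→65.5 °C: 821.54 kJ/min
Q = ΔH = -3798.1 kJ/min = -63.301 kW
Heat removed = 63301 W

Q_out = 63300 W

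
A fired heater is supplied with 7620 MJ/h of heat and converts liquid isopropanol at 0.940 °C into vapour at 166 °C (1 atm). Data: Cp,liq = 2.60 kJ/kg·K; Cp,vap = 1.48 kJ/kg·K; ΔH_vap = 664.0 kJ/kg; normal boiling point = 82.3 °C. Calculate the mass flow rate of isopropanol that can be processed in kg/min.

ṁ = 127 kg/min

Δh = 2.60×(82.3−0.940) + 664.0 + 1.48×(166−82.3) = 999.41 kJ/kg
Q = 7620 MJ/h = 2116.7 kJ/s = 127000 kJ/min
ṁ = Q/Δh = 127000 / 999.41 = 127.07 kg/min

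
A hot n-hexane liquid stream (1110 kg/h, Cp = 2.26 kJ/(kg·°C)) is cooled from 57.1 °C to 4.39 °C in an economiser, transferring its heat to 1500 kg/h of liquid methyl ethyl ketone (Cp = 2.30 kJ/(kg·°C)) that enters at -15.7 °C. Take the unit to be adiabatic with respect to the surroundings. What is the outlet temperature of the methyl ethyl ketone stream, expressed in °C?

T_c,out = 22.6 °C

Heat released by hot stream: Q = 1110 × 2.26 × (57.1 − 4.39) = 132230 kJ/h
Energy balance on cold side (adiabatic exchanger): Q = ṁ_c·Cp_c·(T_c,out − T_c,in)
T_c,out = -15.7 + 132230/(1500 × 2.30) = 22.627 °C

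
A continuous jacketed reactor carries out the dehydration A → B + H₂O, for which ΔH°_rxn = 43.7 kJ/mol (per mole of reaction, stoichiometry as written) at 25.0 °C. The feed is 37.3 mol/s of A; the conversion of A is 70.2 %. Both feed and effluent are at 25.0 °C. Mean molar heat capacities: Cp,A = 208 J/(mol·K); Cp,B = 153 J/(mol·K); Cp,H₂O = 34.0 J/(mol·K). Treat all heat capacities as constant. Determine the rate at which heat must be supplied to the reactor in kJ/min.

Q_in = 68700 kJ/min

Extent of reaction ξ = 0.702 × 37.3 = 26.185 mol/s
Reaction term: ξ·ΔH°_rxn = 26.185 × 43.7 = 1144.3 kJ/s
Q = ΔH = 1144.3 kJ/s = 1144.3 kW
Heat supplied = 68656 kJ/min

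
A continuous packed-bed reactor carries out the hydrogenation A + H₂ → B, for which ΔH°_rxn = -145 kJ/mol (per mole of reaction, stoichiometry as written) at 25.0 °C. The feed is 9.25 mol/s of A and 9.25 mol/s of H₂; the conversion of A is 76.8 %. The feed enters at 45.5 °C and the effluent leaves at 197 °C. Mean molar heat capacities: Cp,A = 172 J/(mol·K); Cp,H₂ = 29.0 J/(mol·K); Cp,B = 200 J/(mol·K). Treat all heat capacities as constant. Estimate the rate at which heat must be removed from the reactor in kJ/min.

Extent of reaction ξ = 0.768 × 9.25 = 7.104 mol/s
Reaction term: ξ·ΔH°_rxn = 7.104 × -145 = -1030.1 kJ/s
Sensible, feed 45.5→25 °C: -38.115 kJ/s
Outlet flows (mol/s): A 2.146, H₂ 2.146, B 7.104
Sensible, products 25→197 °C: 318.57 kJ/s
Q = ΔH = -749.63 kJ/s = -749.63 kW
Heat removed = 44978 kJ/min

Q_out = 45000 kJ/min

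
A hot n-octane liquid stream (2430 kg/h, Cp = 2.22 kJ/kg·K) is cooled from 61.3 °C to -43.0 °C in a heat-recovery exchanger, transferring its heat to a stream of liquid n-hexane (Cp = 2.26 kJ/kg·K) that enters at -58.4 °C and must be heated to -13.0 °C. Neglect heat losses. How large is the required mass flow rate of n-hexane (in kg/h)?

ṁ_c = 5480 kg/h

Heat released by hot stream: Q = 2430 × 2.22 × (61.3 − -43.0) = 562660 kJ/h
Energy balance on cold side (adiabatic exchanger): Q = ṁ_c·Cp_c·(T_c,out − T_c,in)
ṁ_c = 562660 / [2.26 × (-13.0 − -58.4)] = 5483.8 kg/h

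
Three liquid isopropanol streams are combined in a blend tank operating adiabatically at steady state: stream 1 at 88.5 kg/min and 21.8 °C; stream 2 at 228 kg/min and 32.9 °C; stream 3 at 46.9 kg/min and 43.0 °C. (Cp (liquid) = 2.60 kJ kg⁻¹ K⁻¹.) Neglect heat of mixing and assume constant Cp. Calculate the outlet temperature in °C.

T_out = 31.5 °C

No heat crosses the boundary, so H_out = H_in.
T_out = Σ ṁᵢCp,ᵢTᵢ / Σ ṁᵢCp,ᵢ
      = 29763 / 944.84 = 31.5 °C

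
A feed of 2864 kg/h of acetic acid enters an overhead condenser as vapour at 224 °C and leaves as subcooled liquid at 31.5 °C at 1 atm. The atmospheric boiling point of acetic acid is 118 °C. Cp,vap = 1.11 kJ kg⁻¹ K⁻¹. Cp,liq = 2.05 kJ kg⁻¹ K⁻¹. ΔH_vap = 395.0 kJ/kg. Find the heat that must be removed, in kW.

vapour 224→118 °C: -117.66 kJ/kg
condensation at 118 °C: -395 kJ/kg
liquid 118→31.5 °C: -177.32 kJ/kg
Δh = -117.66 + -395 + -177.32 = -689.99 kJ/kg
Q = ṁ·Δh = 2864 kg/h × -689.99 kJ/kg = -1.9761e+06 kJ/h
|Q| = 548.92 kW

Q_c = 549 kW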